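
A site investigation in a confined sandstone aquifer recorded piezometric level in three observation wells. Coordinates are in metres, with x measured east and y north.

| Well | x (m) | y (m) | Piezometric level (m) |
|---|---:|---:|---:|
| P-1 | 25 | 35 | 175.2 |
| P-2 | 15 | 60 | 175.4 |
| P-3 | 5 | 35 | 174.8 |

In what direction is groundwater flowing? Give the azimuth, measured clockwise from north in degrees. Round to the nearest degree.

231°

Differences from P-1: to P-2 (Δx, Δy, Δh) = (-10, 25, +0.2); to P-3 = (-20, 0, -0.4).
Solve a·Δx + b·Δy = Δh: det = (-10)·0 − (-20)·25 = 500.
∂h/∂x = [(+0.2)·0 − (-0.4)·25] / 500 = +0.02000
∂h/∂y = [(-10)·(-0.4) − (-20)·(+0.2)] / 500 = +0.01600
Flow direction (−∇h) has components (-0.02000 E, -0.01600 N).
Azimuth = atan2(E, N) = atan2(-0.02000, -0.01600) = 231.3° ≈ 231°.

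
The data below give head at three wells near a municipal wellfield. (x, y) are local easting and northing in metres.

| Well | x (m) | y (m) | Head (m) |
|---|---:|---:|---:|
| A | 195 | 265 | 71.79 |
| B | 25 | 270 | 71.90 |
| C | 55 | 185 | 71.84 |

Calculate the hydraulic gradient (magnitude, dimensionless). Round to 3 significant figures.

0.000796

With h = a·x + b·y + c and A as origin, the differences give:
  (-170)·a + 5·b = +0.11
  (-140)·a + (-80)·b = +0.05
Eliminate b (×(-80) and ×5, subtract): 14300·a = -9.050 → a = ∂h/∂x = -0.0006329
Back-substitute: b = ∂h/∂y = +0.0004825.
|∇h| = √(-0.0006329² + 0.0004825²) = 0.0007958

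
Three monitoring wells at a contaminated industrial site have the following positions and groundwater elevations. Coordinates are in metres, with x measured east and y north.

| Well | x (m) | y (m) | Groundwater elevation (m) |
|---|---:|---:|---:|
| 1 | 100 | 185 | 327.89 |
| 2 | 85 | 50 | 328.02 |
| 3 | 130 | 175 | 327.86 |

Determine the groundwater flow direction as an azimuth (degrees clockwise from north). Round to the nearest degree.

057°

Taking 1 as reference: 2−1 = (-15, -135, +0.13); 3−1 = (30, -10, -0.03).
Determinant of the coordinate differences = (-15)·(-10) − 30·(-135) = 4200.
∂h/∂x = [(+0.13)·(-10) − (-0.03)·(-135)] / 4200 = -0.001274
∂h/∂y = [(-15)·(-0.03) − 30·(+0.13)] / 4200 = -0.0008214
Flow direction (−∇h) has components (+0.001274 E, +0.0008214 N).
Azimuth = atan2(E, N) = atan2(+0.001274, +0.0008214) = 57.2° ≈ 057°.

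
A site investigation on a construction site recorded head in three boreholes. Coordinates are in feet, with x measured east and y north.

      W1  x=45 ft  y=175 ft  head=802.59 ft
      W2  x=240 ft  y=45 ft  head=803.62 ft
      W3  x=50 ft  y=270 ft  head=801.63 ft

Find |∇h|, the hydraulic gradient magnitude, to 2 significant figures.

0.010

Differences from W1: to W2 (Δx, Δy, Δh) = (195, -130, +1.03); to W3 = (5, 95, -0.96).
Determinant of the coordinate differences = 195·95 − 5·(-130) = 19175.
∂h/∂x = [(+1.03)·95 − (-0.96)·(-130)] / 19175 = -0.001405
∂h/∂y = [195·(-0.96) − 5·(+1.03)] / 19175 = -0.01003
|∇h| = √(-0.001405² + -0.01003²) = 0.01013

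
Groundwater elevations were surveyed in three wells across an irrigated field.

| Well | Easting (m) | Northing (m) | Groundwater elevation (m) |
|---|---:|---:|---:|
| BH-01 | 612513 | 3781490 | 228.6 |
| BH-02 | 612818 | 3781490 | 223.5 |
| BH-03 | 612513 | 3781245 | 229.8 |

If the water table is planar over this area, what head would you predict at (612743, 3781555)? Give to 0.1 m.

224.4 m

∂h/∂x = (223.5 − 228.6) / (612818 − 612513) = -0.01672
∂h/∂y = (229.8 − 228.6) / (3781245 − 3781490) = -0.004898
h(612743, 3781555) = 228.6 + (-0.01672)·(230) + (-0.004898)·(65) = 228.6 -3.846 -0.318 = 224.436 m.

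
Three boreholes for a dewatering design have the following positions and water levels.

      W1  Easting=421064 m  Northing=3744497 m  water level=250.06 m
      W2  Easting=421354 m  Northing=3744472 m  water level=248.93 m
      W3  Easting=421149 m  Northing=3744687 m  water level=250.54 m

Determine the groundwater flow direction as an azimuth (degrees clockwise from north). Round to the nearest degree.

Taking W1 as reference: W2−W1 = (290, -25, -1.13); W3−W1 = (85, 190, +0.48).
Solve a·Δx + b·Δy = Δh: det = 290·190 − 85·(-25) = 57225.
∂h/∂x = [(-1.13)·190 − (+0.48)·(-25)] / 57225 = -0.003542
∂h/∂y = [290·(+0.48) − 85·(-1.13)] / 57225 = +0.004111
Flow direction (−∇h) has components (+0.003542 E, -0.004111 N).
Azimuth = atan2(E, N) = atan2(+0.003542, -0.004111) = 139.3° ≈ 139°.

139°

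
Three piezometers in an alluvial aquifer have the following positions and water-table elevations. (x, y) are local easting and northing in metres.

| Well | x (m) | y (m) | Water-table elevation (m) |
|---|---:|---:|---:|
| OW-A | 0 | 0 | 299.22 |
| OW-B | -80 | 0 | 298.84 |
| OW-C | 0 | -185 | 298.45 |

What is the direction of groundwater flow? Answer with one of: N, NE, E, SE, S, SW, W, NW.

∂h/∂x = (298.84 − 299.22) / (-80 − 0) = +0.004750
∂h/∂y = (298.45 − 299.22) / (-185 − 0) = +0.004162
Flow = −∇h = (-0.004750 east, -0.004162 north), which points southwest.

SW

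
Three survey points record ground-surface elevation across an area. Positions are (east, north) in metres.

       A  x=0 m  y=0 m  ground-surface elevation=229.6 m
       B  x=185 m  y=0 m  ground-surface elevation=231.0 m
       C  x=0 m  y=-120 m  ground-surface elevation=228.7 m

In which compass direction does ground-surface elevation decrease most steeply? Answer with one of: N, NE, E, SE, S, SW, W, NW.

∂z/∂x = (231.0 − 229.6) / (185 − 0) = +0.007568
∂z/∂y = (228.7 − 229.6) / (-120 − 0) = +0.007500
Steepest decrease is along −∇f = (-0.007568 E, -0.007500 N) → southwest.

SW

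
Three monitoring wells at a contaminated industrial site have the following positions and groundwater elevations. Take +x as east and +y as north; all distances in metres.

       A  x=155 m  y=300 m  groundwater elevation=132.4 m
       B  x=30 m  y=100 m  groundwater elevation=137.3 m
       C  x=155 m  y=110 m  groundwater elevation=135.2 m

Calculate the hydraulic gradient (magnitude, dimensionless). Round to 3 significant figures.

0.0215

With h = a·x + b·y + c and A as origin, the differences give:
  (-125)·a + (-200)·b = +4.9
  0·a + (-190)·b = +2.8
Eliminate b (×(-190) and ×(-200), subtract): 23750·a = -371.00 → a = ∂h/∂x = -0.01562
Back-substitute: b = ∂h/∂y = -0.01474.
|∇h| = √(-0.01562² + -0.01474²) = 0.02148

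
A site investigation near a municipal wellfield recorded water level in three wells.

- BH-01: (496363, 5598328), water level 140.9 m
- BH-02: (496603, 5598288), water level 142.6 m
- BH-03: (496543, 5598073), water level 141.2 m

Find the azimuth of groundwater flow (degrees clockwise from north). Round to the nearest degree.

241°

Taking BH-01 as reference: BH-02−BH-01 = (240, -40, +1.7); BH-03−BH-01 = (180, -255, +0.3).
Solve a·Δx + b·Δy = Δh: det = 240·(-255) − 180·(-40) = -54000.
∂h/∂x = [(+1.7)·(-255) − (+0.3)·(-40)] / -54000 = +0.007806
∂h/∂y = [240·(+0.3) − 180·(+1.7)] / -54000 = +0.004333
Flow direction (−∇h) has components (-0.007806 E, -0.004333 N).
Azimuth = atan2(E, N) = atan2(-0.007806, -0.004333) = 241.0° ≈ 241°.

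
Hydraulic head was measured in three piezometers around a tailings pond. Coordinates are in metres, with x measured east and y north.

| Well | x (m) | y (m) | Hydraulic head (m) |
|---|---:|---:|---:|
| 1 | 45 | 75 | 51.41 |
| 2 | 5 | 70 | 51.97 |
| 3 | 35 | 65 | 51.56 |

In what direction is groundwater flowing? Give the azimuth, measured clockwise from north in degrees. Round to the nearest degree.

085°

With h = a·x + b·y + c and 1 as origin, the differences give:
  (-40)·a + (-5)·b = +0.56
  (-10)·a + (-10)·b = +0.15
Eliminate b (×(-10) and ×(-5), subtract): 350·a = -4.850 → a = ∂h/∂x = -0.01386
Back-substitute: b = ∂h/∂y = -0.001143.
Flow direction (−∇h) has components (+0.01386 E, +0.001143 N).
Azimuth = atan2(E, N) = atan2(+0.01386, +0.001143) = 85.3° ≈ 085°.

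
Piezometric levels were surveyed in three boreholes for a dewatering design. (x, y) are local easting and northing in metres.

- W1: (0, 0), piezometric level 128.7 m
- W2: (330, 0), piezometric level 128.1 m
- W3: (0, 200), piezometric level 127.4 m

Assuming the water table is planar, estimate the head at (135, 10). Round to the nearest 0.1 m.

∂h/∂x = (128.1 − 128.7) / (330 − 0) = -0.001818
∂h/∂y = (127.4 − 128.7) / (200 − 0) = -0.006500
h(135, 10) = 128.7 + (-0.001818)·(135) + (-0.006500)·(10) = 128.7 -0.245 -0.065 = 128.390 m.

128.4 m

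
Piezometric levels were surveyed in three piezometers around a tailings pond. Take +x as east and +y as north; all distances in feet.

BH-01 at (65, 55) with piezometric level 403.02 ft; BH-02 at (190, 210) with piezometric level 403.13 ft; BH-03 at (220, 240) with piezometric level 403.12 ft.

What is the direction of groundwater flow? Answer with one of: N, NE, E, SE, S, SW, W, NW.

SE

Differences from BH-01: to BH-02 (Δx, Δy, Δh) = (125, 155, +0.11); to BH-03 = (155, 185, +0.10).
Solve a·Δx + b·Δy = Δh: det = 125·185 − 155·155 = -900.
∂h/∂x = [(+0.11)·185 − (+0.10)·155] / -900 = -0.005389
∂h/∂y = [125·(+0.10) − 155·(+0.11)] / -900 = +0.005056
Flow = −∇h = (+0.005389 east, -0.005056 north), which points southeast.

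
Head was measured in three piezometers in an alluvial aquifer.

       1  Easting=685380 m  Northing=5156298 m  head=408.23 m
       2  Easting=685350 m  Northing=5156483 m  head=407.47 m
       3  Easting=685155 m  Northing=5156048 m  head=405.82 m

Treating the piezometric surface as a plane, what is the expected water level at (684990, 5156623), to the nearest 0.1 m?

402.5 m

With h = a·x + b·y + c and 1 as origin, the differences give:
  (-30)·a + 185·b = -0.76
  (-225)·a + (-250)·b = -2.41
Eliminate b (×(-250) and ×185, subtract): 49125·a = 635.850 → a = ∂h/∂x = +0.01294
Back-substitute: b = ∂h/∂y = -0.002009.
h(684990, 5156623) = 408.23 + (+0.01294)·(-390) + (-0.002009)·(325) = 408.23 -5.048 -0.653 = 402.529 m.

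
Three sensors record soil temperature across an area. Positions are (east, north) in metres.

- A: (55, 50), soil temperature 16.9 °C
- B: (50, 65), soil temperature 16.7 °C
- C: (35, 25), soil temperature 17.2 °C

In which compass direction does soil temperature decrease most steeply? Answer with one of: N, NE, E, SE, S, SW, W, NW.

N

Taking A as reference: B−A = (-5, 15, -0.2); C−A = (-20, -25, +0.3).
Determinant of the coordinate differences = (-5)·(-25) − (-20)·15 = 425.
∂T/∂x = [(-0.2)·(-25) − (+0.3)·15] / 425 = +0.001176
∂T/∂y = [(-5)·(+0.3) − (-20)·(-0.2)] / 425 = -0.01294
Steepest decrease is along −∇f = (-0.001176 E, +0.01294 N) → north.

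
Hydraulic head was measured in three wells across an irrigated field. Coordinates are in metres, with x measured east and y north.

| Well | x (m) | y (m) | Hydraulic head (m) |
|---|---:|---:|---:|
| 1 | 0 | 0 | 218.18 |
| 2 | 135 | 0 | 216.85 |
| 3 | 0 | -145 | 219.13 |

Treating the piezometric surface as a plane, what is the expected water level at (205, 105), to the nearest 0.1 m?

∂h/∂x = (216.85 − 218.18) / (135 − 0) = -0.009852
∂h/∂y = (219.13 − 218.18) / (-145 − 0) = -0.006552
h(205, 105) = 218.18 + (-0.009852)·(205) + (-0.006552)·(105) = 218.18 -2.020 -0.688 = 215.472 m.

215.5 m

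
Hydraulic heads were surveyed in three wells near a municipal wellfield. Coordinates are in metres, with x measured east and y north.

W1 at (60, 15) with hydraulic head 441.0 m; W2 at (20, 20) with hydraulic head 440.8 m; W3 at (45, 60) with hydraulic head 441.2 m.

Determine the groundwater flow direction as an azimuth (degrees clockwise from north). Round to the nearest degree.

With h = a·x + b·y + c and W1 as origin, the differences give:
  (-40)·a + 5·b = -0.2
  (-15)·a + 45·b = +0.2
Eliminate b (×45 and ×5, subtract): -1725·a = -10.00 → a = ∂h/∂x = +0.005797
Back-substitute: b = ∂h/∂y = +0.006377.
Flow direction (−∇h) has components (-0.005797 E, -0.006377 N).
Azimuth = atan2(E, N) = atan2(-0.005797, -0.006377) = 222.3° ≈ 222°.

222°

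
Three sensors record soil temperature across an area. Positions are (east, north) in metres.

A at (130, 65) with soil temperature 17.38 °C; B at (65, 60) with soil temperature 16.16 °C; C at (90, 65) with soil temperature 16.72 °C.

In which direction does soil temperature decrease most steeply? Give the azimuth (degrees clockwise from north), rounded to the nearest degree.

With T = a·x + b·y + c and A as origin, the differences give:
  (-65)·a + (-5)·b = -1.22
  (-40)·a + 0·b = -0.66
Eliminate b (×0 and ×(-5), subtract): -200·a = -3.300 → a = ∂T/∂x = +0.01650
Back-substitute: b = ∂T/∂y = +0.02950.
Steepest decrease is along −∇f: components (-0.01650 E, -0.02950 N).
Azimuth = atan2(-0.01650, -0.02950) = 209.2° ≈ 209°.

209°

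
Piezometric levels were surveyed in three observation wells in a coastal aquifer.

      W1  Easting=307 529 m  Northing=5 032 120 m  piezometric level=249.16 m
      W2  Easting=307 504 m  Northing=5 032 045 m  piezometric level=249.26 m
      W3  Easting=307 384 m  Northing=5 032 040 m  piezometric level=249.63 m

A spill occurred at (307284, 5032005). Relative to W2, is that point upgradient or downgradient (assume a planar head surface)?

Three-point gradient (reference W1): Δ to W2 = (-25, -75, +0.10), Δ to W3 = (-145, -80, +0.47).
∂h/∂x = -0.003070, ∂h/∂y = -0.0003099 (det = -8875).
Head at (307284, 5032005) = 249.16 + (-0.003070)·(-245) + (-0.0003099)·(-115) = 249.95 m.
That is higher than the 249.26 m at W2, so the point is upgradient.

upgradient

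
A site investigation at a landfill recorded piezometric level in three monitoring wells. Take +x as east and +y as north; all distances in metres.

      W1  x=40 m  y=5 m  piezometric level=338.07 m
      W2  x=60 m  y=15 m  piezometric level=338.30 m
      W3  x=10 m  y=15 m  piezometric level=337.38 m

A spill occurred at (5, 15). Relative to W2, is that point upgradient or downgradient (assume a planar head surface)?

downgradient

Three-point gradient (reference W1): Δ to W2 = (20, 10, +0.23), Δ to W3 = (-30, 10, -0.69).
∂h/∂x = +0.01840, ∂h/∂y = -0.01380 (det = 500).
Head at (5, 15) = 338.07 + (+0.01840)·(-35) + (-0.01380)·(10) = 337.29 m.
That is lower than the 338.30 m at W2, so the point is downgradient.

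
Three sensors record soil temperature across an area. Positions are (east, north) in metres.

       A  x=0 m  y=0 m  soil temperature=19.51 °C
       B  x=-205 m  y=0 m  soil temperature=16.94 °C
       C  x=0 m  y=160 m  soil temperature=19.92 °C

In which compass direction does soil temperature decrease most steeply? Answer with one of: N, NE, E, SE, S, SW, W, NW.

W

∂T/∂x = (16.94 − 19.51) / (-205 − 0) = +0.01254
∂T/∂y = (19.92 − 19.51) / (160 − 0) = +0.002563
Steepest decrease is along −∇f = (-0.01254 E, -0.002563 N) → west.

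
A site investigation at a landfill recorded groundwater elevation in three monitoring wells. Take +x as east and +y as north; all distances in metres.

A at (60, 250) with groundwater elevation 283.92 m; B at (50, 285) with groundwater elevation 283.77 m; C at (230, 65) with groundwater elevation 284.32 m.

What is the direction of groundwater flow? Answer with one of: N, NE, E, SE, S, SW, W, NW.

Three-point gradient (reference A): Δ to B = (-10, 35, -0.15), Δ to C = (170, -185, +0.40).
∂h/∂x = -0.003354, ∂h/∂y = -0.005244 (det = -4100).
Flow = −∇h = (+0.003354 east, +0.005244 north), which points northeast.

NE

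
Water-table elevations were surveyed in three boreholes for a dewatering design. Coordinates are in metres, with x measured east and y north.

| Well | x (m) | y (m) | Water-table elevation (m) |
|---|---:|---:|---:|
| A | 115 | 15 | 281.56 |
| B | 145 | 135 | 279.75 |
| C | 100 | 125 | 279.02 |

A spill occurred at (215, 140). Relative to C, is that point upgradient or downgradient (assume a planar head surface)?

upgradient

Three-point gradient (reference A): Δ to B = (30, 120, -1.81), Δ to C = (-15, 110, -2.54).
∂h/∂x = +0.02073, ∂h/∂y = -0.02026 (det = 5100).
Head at (215, 140) = 281.56 + (+0.02073)·(100) + (-0.02026)·(125) = 281.10 m.
That is higher than the 279.02 m at C, so the point is upgradient.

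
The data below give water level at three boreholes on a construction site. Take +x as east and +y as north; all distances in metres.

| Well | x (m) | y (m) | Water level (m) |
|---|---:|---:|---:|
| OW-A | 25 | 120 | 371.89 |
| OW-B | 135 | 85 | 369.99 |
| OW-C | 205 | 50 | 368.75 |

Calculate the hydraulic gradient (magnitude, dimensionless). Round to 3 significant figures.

With h = a·x + b·y + c and OW-A as origin, the differences give:
  110·a + (-35)·b = -1.90
  180·a + (-70)·b = -3.14
Eliminate b (×(-70) and ×(-35), subtract): -1400·a = 23.100 → a = ∂h/∂x = -0.01650
Back-substitute: b = ∂h/∂y = +0.002429.
|∇h| = √(-0.01650² + 0.002429²) = 0.01668

0.0167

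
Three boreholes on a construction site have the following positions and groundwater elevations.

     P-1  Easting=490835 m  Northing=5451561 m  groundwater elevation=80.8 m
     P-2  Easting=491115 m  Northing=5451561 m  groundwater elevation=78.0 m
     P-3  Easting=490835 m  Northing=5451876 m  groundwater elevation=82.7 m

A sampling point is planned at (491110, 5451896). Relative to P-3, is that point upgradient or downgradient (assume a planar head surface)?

downgradient

∂h/∂x = (78.0 − 80.8) / (491115 − 490835) = -0.010000
∂h/∂y = (82.7 − 80.8) / (5451876 − 5451561) = +0.006032
Head at (491110, 5451896) = 80.8 + (-0.010000)·(275) + (+0.006032)·(335) = 80.07 m.
That is lower than the 82.7 m at P-3, so the point is downgradient.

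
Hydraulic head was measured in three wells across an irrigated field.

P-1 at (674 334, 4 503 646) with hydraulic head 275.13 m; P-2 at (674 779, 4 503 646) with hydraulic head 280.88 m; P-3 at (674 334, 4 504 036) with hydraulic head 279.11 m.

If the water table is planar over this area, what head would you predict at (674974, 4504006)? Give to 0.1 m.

∂h/∂x = (280.88 − 275.13) / (674779 − 674334) = +0.01292
∂h/∂y = (279.11 − 275.13) / (4504036 − 4503646) = +0.01021
h(674974, 4504006) = 275.13 + (+0.01292)·(640) + (+0.01021)·(360) = 275.13 +8.270 +3.674 = 287.074 m.

287.1 m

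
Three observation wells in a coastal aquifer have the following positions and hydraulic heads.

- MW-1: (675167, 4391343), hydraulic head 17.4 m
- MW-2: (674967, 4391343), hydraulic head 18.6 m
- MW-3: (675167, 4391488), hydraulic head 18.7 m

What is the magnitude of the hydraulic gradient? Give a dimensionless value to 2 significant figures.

0.011

∂h/∂x = (18.6 − 17.4) / (674967 − 675167) = -0.006000
∂h/∂y = (18.7 − 17.4) / (4391488 − 4391343) = +0.008966
|∇h| = √(-0.006000² + 0.008966²) = 0.01079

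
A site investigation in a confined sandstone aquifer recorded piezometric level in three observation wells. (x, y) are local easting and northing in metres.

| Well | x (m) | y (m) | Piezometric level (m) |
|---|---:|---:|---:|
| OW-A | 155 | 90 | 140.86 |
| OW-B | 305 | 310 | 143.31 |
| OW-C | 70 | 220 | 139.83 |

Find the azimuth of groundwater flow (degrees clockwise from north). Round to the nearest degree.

264°

Taking OW-A as reference: OW-B−OW-A = (150, 220, +2.45); OW-C−OW-A = (-85, 130, -1.03).
Determinant of the coordinate differences = 150·130 − (-85)·220 = 38200.
∂h/∂x = [(+2.45)·130 − (-1.03)·220] / 38200 = +0.01427
∂h/∂y = [150·(-1.03) − (-85)·(+2.45)] / 38200 = +0.001407
Flow direction (−∇h) has components (-0.01427 E, -0.001407 N).
Azimuth = atan2(E, N) = atan2(-0.01427, -0.001407) = 264.4° ≈ 264°.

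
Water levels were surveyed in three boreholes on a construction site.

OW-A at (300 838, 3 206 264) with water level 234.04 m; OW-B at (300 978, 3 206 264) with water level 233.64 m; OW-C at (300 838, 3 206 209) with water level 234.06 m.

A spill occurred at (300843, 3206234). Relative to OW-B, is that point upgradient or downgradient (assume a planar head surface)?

upgradient

∂h/∂x = (233.64 − 234.04) / (300978 − 300838) = -0.002857
∂h/∂y = (234.06 − 234.04) / (3206209 − 3206264) = -0.0003636
Head at (300843, 3206234) = 234.04 + (-0.002857)·(5) + (-0.0003636)·(-30) = 234.04 m.
That is higher than the 233.64 m at OW-B, so the point is upgradient.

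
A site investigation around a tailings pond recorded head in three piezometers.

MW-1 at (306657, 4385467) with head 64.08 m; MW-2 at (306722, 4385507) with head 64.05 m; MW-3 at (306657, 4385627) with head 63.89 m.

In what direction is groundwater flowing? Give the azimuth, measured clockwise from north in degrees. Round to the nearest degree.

347°

With h = a·x + b·y + c and MW-1 as origin, the differences give:
  65·a + 40·b = -0.03
  0·a + 160·b = -0.19
Eliminate b (×160 and ×40, subtract): 10400·a = 2.800 → a = ∂h/∂x = +0.0002692
Back-substitute: b = ∂h/∂y = -0.001187.
Flow direction (−∇h) has components (-0.0002692 E, +0.001187 N).
Azimuth = atan2(E, N) = atan2(-0.0002692, +0.001187) = 347.2° ≈ 347°.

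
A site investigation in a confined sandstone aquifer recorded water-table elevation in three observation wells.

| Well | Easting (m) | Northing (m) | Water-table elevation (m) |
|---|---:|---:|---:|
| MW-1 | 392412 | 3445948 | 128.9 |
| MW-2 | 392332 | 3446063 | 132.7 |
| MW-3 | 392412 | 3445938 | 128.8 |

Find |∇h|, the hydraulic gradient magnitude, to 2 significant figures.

Taking MW-1 as reference: MW-2−MW-1 = (-80, 115, +3.8); MW-3−MW-1 = (0, -10, -0.1).
Solve a·Δx + b·Δy = Δh: det = (-80)·(-10) − 0·115 = 800.
∂h/∂x = [(+3.8)·(-10) − (-0.1)·115] / 800 = -0.03313
∂h/∂y = [(-80)·(-0.1) − 0·(+3.8)] / 800 = +0.010000
|∇h| = √(-0.03313² + 0.010000²) = 0.03461

0.035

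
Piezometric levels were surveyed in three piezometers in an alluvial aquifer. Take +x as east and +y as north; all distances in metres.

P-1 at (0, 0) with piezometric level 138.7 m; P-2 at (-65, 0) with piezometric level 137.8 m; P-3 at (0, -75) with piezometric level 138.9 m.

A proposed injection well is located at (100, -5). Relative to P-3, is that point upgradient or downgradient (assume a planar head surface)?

upgradient

∂h/∂x = (137.8 − 138.7) / (-65 − 0) = +0.01385
∂h/∂y = (138.9 − 138.7) / (-75 − 0) = -0.002667
Head at (100, -5) = 138.7 + (+0.01385)·(100) + (-0.002667)·(-5) = 140.10 m.
That is higher than the 138.9 m at P-3, so the point is upgradient.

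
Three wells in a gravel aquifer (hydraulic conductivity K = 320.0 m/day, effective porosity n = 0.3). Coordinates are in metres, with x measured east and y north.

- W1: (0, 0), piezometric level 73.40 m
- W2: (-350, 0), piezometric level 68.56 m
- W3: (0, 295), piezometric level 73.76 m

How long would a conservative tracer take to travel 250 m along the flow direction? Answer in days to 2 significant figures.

∂h/∂x = (68.56 − 73.40) / (-350 − 0) = +0.01383
∂h/∂y = (73.76 − 73.40) / (295 − 0) = +0.001220
|∇h| = √(0.01383² + 0.001220²) = 0.01388
Seepage velocity v = K·i/n = 320.0 × 0.01388 / 0.3 = 14.81 m/day.
t = 250 / 14.81 = 16.88 days.

17 days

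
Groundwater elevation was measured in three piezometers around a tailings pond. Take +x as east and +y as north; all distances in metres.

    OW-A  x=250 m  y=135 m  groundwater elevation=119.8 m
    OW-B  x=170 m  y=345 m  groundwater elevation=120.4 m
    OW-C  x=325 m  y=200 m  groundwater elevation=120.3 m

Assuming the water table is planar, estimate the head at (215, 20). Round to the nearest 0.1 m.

With h = a·x + b·y + c and OW-A as origin, the differences give:
  (-80)·a + 210·b = +0.6
  75·a + 65·b = +0.5
Eliminate b (×65 and ×210, subtract): -20950·a = -66.00 → a = ∂h/∂x = +0.003150
Back-substitute: b = ∂h/∂y = +0.004057.
h(215, 20) = 119.8 + (+0.003150)·(-35) + (+0.004057)·(-115) = 119.8 -0.110 -0.467 = 119.223 m.

119.2 m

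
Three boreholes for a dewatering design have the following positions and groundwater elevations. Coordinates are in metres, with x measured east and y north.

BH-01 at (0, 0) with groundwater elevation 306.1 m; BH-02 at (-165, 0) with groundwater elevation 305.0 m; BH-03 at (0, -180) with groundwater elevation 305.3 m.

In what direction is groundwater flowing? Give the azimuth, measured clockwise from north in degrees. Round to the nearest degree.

∂h/∂x = (305.0 − 306.1) / (-165 − 0) = +0.006667
∂h/∂y = (305.3 − 306.1) / (-180 − 0) = +0.004444
Flow direction (−∇h) has components (-0.006667 E, -0.004444 N).
Azimuth = atan2(E, N) = atan2(-0.006667, -0.004444) = 236.3° ≈ 236°.

236°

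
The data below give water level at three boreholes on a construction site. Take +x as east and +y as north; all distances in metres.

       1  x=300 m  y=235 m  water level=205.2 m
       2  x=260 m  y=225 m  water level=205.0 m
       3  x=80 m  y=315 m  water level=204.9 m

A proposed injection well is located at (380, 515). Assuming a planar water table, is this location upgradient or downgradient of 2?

upgradient

Three-point gradient (reference 1): Δ to 2 = (-40, -10, -0.2), Δ to 3 = (-220, 80, -0.3).
∂h/∂x = +0.003519, ∂h/∂y = +0.005926 (det = -5400).
Head at (380, 515) = 205.2 + (+0.003519)·(80) + (+0.005926)·(280) = 207.14 m.
That is higher than the 205.0 m at 2, so the point is upgradient.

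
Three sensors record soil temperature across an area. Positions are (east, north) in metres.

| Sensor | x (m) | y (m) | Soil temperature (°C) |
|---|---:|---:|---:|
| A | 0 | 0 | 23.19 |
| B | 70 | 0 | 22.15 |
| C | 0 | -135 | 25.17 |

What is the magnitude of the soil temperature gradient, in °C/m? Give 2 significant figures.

∂T/∂x = (22.15 − 23.19) / (70 − 0) = -0.01486
∂T/∂y = (25.17 − 23.19) / (-135 − 0) = -0.01467
|∇f| = √(-0.01486² + -0.01467²) = 0.02088 °C/m

0.021 °C/m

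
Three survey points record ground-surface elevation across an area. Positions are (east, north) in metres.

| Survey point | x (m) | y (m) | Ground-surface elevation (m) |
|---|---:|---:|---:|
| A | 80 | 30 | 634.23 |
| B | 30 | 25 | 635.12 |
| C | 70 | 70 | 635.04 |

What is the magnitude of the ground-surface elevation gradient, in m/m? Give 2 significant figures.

0.025 m/m

Taking A as reference: B−A = (-50, -5, +0.89); C−A = (-10, 40, +0.81).
Solve a·Δx + b·Δy = Δz: det = (-50)·40 − (-10)·(-5) = -2050.
∂z/∂x = [(+0.89)·40 − (+0.81)·(-5)] / -2050 = -0.01934
∂z/∂y = [(-50)·(+0.81) − (-10)·(+0.89)] / -2050 = +0.01541
|∇f| = √(-0.01934² + 0.01541²) = 0.02473 m/m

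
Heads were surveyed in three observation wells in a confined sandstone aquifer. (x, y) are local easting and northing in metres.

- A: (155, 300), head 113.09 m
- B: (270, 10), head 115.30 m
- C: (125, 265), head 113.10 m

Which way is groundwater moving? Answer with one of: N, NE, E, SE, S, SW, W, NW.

With h = a·x + b·y + c and A as origin, the differences give:
  115·a + (-290)·b = +2.21
  (-30)·a + (-35)·b = +0.01
Eliminate b (×(-35) and ×(-290), subtract): -12725·a = -74.450 → a = ∂h/∂x = +0.005851
Back-substitute: b = ∂h/∂y = -0.005301.
Flow = −∇h = (-0.005851 east, +0.005301 north), which points northwest.

NW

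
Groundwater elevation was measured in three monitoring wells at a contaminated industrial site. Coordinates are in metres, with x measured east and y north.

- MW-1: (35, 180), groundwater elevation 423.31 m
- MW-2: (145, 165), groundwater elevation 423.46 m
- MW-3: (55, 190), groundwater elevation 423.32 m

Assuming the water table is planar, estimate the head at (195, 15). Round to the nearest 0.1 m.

Differences from MW-1: to MW-2 (Δx, Δy, Δh) = (110, -15, +0.15); to MW-3 = (20, 10, +0.01).
Determinant of the coordinate differences = 110·10 − 20·(-15) = 1400.
∂h/∂x = [(+0.15)·10 − (+0.01)·(-15)] / 1400 = +0.001179
∂h/∂y = [110·(+0.01) − 20·(+0.15)] / 1400 = -0.001357
h(195, 15) = 423.31 + (+0.001179)·(160) + (-0.001357)·(-165) = 423.31 +0.189 +0.224 = 423.723 m.

423.7 m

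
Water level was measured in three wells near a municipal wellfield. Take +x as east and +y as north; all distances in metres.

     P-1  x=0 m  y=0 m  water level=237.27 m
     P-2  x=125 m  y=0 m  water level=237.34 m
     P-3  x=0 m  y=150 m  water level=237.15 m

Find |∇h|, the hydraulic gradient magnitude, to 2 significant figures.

0.00098

∂h/∂x = (237.34 − 237.27) / (125 − 0) = +0.0005600
∂h/∂y = (237.15 − 237.27) / (150 − 0) = -0.0008000
|∇h| = √(0.0005600² + -0.0008000²) = 0.0009765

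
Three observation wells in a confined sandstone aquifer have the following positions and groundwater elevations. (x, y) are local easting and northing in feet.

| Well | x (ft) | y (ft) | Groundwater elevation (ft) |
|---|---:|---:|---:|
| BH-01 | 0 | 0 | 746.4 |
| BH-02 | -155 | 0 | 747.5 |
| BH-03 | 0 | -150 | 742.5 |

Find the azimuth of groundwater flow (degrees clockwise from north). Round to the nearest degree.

∂h/∂x = (747.5 − 746.4) / (-155 − 0) = -0.007097
∂h/∂y = (742.5 − 746.4) / (-150 − 0) = +0.02600
Flow direction (−∇h) has components (+0.007097 E, -0.02600 N).
Azimuth = atan2(E, N) = atan2(+0.007097, -0.02600) = 164.7° ≈ 165°.

165°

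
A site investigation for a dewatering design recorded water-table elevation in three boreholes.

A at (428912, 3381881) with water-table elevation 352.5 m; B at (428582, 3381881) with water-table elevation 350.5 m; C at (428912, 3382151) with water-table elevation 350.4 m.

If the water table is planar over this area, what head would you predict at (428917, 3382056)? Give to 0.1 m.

∂h/∂x = (350.5 − 352.5) / (428582 − 428912) = +0.006061
∂h/∂y = (350.4 − 352.5) / (3382151 − 3381881) = -0.007778
h(428917, 3382056) = 352.5 + (+0.006061)·(5) + (-0.007778)·(175) = 352.5 +0.030 -1.361 = 351.169 m.

351.2 m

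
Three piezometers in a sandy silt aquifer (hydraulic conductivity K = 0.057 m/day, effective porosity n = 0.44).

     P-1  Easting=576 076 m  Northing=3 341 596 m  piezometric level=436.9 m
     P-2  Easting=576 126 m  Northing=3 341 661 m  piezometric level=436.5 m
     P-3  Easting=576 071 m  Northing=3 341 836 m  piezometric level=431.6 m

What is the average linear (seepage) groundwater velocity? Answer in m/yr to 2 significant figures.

Taking P-1 as reference: P-2−P-1 = (50, 65, -0.4); P-3−P-1 = (-5, 240, -5.3).
Solve a·Δx + b·Δy = Δh: det = 50·240 − (-5)·65 = 12325.
∂h/∂x = [(-0.4)·240 − (-5.3)·65] / 12325 = +0.02016
∂h/∂y = [50·(-5.3) − (-5)·(-0.4)] / 12325 = -0.02166
|∇h| = √(0.02016² + -0.02166²) = 0.02959
Seepage velocity v = K·i/n = 0.057 × 0.02959 / 0.44 = 0.003833 m/day = 1.4 m/yr.

1.4 m/yr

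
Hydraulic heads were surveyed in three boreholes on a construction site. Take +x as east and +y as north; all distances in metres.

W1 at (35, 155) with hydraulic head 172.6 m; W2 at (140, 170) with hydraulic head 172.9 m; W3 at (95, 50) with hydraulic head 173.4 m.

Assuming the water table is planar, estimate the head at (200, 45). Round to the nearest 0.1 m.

173.8 m

With h = a·x + b·y + c and W1 as origin, the differences give:
  105·a + 15·b = +0.3
  60·a + (-105)·b = +0.8
Eliminate b (×(-105) and ×15, subtract): -11925·a = -43.50 → a = ∂h/∂x = +0.003648
Back-substitute: b = ∂h/∂y = -0.005535.
h(200, 45) = 172.6 + (+0.003648)·(165) + (-0.005535)·(-110) = 172.6 +0.602 +0.609 = 173.811 m.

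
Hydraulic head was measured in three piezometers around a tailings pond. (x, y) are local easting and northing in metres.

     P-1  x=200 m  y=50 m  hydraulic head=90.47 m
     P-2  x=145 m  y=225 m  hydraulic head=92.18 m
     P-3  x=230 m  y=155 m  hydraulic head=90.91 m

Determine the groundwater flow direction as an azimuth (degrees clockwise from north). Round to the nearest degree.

126°

Three-point gradient (reference P-1): Δ to P-2 = (-55, 175, +1.71), Δ to P-3 = (30, 105, +0.44).
∂h/∂x = -0.009302, ∂h/∂y = +0.006848 (det = -11025).
Flow direction (−∇h) has components (+0.009302 E, -0.006848 N).
Azimuth = atan2(E, N) = atan2(+0.009302, -0.006848) = 126.4° ≈ 126°.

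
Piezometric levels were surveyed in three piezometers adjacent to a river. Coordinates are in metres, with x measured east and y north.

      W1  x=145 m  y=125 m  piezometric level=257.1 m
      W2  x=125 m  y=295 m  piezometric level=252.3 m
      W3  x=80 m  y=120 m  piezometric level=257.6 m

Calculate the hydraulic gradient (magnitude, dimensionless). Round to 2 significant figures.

0.029

Three-point gradient (reference W1): Δ to W2 = (-20, 170, -4.8), Δ to W3 = (-65, -5, +0.5).
∂h/∂x = -0.005471, ∂h/∂y = -0.02888 (det = 11150).
|∇h| = √(-0.005471² + -0.02888²) = 0.02939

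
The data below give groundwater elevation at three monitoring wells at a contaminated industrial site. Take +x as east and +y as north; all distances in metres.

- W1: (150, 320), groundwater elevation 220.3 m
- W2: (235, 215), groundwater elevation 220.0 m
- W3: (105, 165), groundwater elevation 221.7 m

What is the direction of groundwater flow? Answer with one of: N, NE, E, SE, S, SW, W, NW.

Differences from W1: to W2 (Δx, Δy, Δh) = (85, -105, -0.3); to W3 = (-45, -155, +1.4).
Solve a·Δx + b·Δy = Δh: det = 85·(-155) − (-45)·(-105) = -17900.
∂h/∂x = [(-0.3)·(-155) − (+1.4)·(-105)] / -17900 = -0.01081
∂h/∂y = [85·(+1.4) − (-45)·(-0.3)] / -17900 = -0.005894
Flow = −∇h = (+0.01081 east, +0.005894 north), which points northeast.

NE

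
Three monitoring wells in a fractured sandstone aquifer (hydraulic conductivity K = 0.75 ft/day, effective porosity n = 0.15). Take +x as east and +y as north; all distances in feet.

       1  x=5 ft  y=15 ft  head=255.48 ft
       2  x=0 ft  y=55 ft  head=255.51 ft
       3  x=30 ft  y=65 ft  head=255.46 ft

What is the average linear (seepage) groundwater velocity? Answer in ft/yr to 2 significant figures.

Taking 1 as reference: 2−1 = (-5, 40, +0.03); 3−1 = (25, 50, -0.02).
Determinant of the coordinate differences = (-5)·50 − 25·40 = -1250.
∂h/∂x = [(+0.03)·50 − (-0.02)·40] / -1250 = -0.001840
∂h/∂y = [(-5)·(-0.02) − 25·(+0.03)] / -1250 = +0.0005200
|∇h| = √(-0.001840² + 0.0005200²) = 0.001912
Seepage velocity v = K·i/n = 0.75 × 0.001912 / 0.15 = 0.00956 ft/day = 3.492 ft/yr.

3.5 ft/yr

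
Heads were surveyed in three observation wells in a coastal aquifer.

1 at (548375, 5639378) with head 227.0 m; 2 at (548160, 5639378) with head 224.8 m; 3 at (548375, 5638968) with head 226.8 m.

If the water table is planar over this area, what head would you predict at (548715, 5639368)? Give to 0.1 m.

230.5 m

∂h/∂x = (224.8 − 227.0) / (548160 − 548375) = +0.01023
∂h/∂y = (226.8 − 227.0) / (5638968 − 5639378) = +0.0004878
h(548715, 5639368) = 227.0 + (+0.01023)·(340) + (+0.0004878)·(-10) = 227.0 +3.479 -0.005 = 230.474 m.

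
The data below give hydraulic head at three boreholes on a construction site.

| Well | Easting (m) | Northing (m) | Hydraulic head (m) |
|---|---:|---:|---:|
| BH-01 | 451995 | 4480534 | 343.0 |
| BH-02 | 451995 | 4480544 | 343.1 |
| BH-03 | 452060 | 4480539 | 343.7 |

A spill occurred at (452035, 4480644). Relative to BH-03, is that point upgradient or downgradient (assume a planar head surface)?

Taking BH-01 as reference: BH-02−BH-01 = (0, 10, +0.1); BH-03−BH-01 = (65, 5, +0.7).
Solve a·Δx + b·Δy = Δh: det = 0·5 − 65·10 = -650.
∂h/∂x = [(+0.1)·5 − (+0.7)·10] / -650 = +0.010000
∂h/∂y = [0·(+0.7) − 65·(+0.1)] / -650 = +0.01000
Head at (452035, 4480644) = 343.0 + (+0.010000)·(40) + (+0.01000)·(110) = 344.50 m.
That is higher than the 343.7 m at BH-03, so the point is upgradient.

upgradient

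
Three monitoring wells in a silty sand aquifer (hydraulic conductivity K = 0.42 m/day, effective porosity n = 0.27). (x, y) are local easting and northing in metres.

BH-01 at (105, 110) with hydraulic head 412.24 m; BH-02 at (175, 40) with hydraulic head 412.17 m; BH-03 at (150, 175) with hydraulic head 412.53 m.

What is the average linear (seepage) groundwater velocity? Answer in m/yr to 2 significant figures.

Three-point gradient (reference BH-01): Δ to BH-02 = (70, -70, -0.07), Δ to BH-03 = (45, 65, +0.29).
∂h/∂x = +0.002045, ∂h/∂y = +0.003045 (det = 7700).
|∇h| = √(0.002045² + 0.003045²) = 0.003668
Seepage velocity v = K·i/n = 0.42 × 0.003668 / 0.27 = 0.005706 m/day = 2.084 m/yr.

2.1 m/yr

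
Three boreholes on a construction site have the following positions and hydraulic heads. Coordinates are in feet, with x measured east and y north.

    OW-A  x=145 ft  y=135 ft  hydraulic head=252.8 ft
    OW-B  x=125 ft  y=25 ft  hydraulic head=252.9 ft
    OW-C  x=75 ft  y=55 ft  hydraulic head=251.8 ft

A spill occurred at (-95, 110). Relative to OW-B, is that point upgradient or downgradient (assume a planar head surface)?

Taking OW-A as reference: OW-B−OW-A = (-20, -110, +0.1); OW-C−OW-A = (-70, -80, -1.0).
Determinant of the coordinate differences = (-20)·(-80) − (-70)·(-110) = -6100.
∂h/∂x = [(+0.1)·(-80) − (-1.0)·(-110)] / -6100 = +0.01934
∂h/∂y = [(-20)·(-1.0) − (-70)·(+0.1)] / -6100 = -0.004426
Head at (-95, 110) = 252.8 + (+0.01934)·(-240) + (-0.004426)·(-25) = 248.27 ft.
That is lower than the 252.9 ft at OW-B, so the point is downgradient.

downgradient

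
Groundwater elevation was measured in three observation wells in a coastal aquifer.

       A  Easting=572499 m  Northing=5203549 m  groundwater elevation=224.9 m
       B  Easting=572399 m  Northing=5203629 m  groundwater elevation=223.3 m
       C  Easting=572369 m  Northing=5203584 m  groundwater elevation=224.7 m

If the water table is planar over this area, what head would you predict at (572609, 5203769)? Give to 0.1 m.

Taking A as reference: B−A = (-100, 80, -1.6); C−A = (-130, 35, -0.2).
Determinant of the coordinate differences = (-100)·35 − (-130)·80 = 6900.
∂h/∂x = [(-1.6)·35 − (-0.2)·80] / 6900 = -0.005797
∂h/∂y = [(-100)·(-0.2) − (-130)·(-1.6)] / 6900 = -0.02725
h(572609, 5203769) = 224.9 + (-0.005797)·(110) + (-0.02725)·(220) = 224.9 -0.638 -5.994 = 218.268 m.

218.3 m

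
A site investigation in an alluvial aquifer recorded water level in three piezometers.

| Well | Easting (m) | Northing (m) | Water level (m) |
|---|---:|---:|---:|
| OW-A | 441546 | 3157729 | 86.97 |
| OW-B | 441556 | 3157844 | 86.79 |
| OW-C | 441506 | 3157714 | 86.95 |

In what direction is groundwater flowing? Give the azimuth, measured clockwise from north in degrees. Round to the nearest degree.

326°

With h = a·x + b·y + c and OW-A as origin, the differences give:
  10·a + 115·b = -0.18
  (-40)·a + (-15)·b = -0.02
Eliminate b (×(-15) and ×115, subtract): 4450·a = 5.000 → a = ∂h/∂x = +0.001124
Back-substitute: b = ∂h/∂y = -0.001663.
Flow direction (−∇h) has components (-0.001124 E, +0.001663 N).
Azimuth = atan2(E, N) = atan2(-0.001124, +0.001663) = 326.0° ≈ 326°.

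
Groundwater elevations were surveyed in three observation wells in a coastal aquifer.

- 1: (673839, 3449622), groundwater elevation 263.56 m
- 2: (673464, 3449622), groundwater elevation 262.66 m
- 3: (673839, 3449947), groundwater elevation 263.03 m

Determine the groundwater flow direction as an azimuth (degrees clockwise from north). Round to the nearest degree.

304°

∂h/∂x = (262.66 − 263.56) / (673464 − 673839) = +0.002400
∂h/∂y = (263.03 − 263.56) / (3449947 − 3449622) = -0.001631
Flow direction (−∇h) has components (-0.002400 E, +0.001631 N).
Azimuth = atan2(E, N) = atan2(-0.002400, +0.001631) = 304.2° ≈ 304°.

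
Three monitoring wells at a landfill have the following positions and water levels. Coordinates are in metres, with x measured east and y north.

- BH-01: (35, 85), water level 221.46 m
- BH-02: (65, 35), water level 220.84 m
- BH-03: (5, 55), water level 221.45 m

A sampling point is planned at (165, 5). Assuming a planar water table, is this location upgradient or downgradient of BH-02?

downgradient

With h = a·x + b·y + c and BH-01 as origin, the differences give:
  30·a + (-50)·b = -0.62
  (-30)·a + (-30)·b = -0.01
Eliminate b (×(-30) and ×(-50), subtract): -2400·a = 18.100 → a = ∂h/∂x = -0.007542
Back-substitute: b = ∂h/∂y = +0.007875.
Head at (165, 5) = 221.46 + (-0.007542)·(130) + (+0.007875)·(-80) = 219.85 m.
That is lower than the 220.84 m at BH-02, so the point is downgradient.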